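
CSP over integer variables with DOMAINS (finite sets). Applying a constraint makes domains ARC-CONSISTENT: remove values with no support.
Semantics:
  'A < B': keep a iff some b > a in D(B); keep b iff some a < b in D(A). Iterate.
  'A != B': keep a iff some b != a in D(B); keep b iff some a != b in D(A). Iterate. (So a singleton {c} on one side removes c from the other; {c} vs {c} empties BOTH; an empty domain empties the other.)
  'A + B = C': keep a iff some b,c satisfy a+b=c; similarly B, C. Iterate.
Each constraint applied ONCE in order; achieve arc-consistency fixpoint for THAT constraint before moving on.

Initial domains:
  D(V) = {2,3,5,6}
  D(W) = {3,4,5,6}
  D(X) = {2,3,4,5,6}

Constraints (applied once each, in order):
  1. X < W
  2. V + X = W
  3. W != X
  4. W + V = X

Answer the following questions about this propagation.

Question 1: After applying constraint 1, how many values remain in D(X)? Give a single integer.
Answer: 4

Derivation:
Constraint 1 (X < W) on D(X)={2,3,4,5,6} D(W)={3,4,5,6}: X {2,3,4,5,6}->{2,3,4,5}
So after constraint 1: D(X)={2,3,4,5}, size = 4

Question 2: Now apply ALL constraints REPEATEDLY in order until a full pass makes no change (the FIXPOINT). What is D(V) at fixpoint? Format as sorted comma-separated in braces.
Answer: {}

Derivation:
pass 0 (initial): D(V)={2,3,5,6}
pass 1: V {2,3,5,6}->{}; W {3,4,5,6}->{}; X {2,3,4,5,6}->{}
pass 2: no change
Fixpoint after 2 passes: D(V) = {}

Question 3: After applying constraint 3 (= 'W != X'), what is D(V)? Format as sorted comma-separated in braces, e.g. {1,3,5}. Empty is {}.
Answer: {2,3}

Derivation:
Constraint 1 (X < W) on D(X)={2,3,4,5,6} D(W)={3,4,5,6}: X {2,3,4,5,6}->{2,3,4,5}
Constraint 2 (V + X = W) on D(V)={2,3,5,6} D(X)={2,3,4,5} D(W)={3,4,5,6}: V {2,3,5,6}->{2,3}; X {2,3,4,5}->{2,3,4}; W {3,4,5,6}->{4,5,6}
Constraint 3 (W != X) on D(W)={4,5,6} D(X)={2,3,4}: no change
So after constraint 3: D(V) = {2,3}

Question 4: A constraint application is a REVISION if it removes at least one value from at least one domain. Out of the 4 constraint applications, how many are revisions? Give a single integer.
Constraint 1 (X < W) on D(X)={2,3,4,5,6} D(W)={3,4,5,6}: X {2,3,4,5,6}->{2,3,4,5} => REVISION
Constraint 2 (V + X = W) on D(V)={2,3,5,6} D(X)={2,3,4,5} D(W)={3,4,5,6}: V {2,3,5,6}->{2,3}; X {2,3,4,5}->{2,3,4}; W {3,4,5,6}->{4,5,6} => REVISION
Constraint 3 (W != X) on D(W)={4,5,6} D(X)={2,3,4}: no change => not a revision
Constraint 4 (W + V = X) on D(W)={4,5,6} D(V)={2,3} D(X)={2,3,4}: W {4,5,6}->{}; V {2,3}->{}; X {2,3,4}->{} => REVISION
Total revisions = 3

Answer: 3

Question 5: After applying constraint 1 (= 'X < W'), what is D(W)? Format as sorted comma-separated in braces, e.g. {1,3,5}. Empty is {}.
Constraint 1 (X < W) on D(X)={2,3,4,5,6} D(W)={3,4,5,6}: X {2,3,4,5,6}->{2,3,4,5}
So after constraint 1: D(W) = {3,4,5,6}

Answer: {3,4,5,6}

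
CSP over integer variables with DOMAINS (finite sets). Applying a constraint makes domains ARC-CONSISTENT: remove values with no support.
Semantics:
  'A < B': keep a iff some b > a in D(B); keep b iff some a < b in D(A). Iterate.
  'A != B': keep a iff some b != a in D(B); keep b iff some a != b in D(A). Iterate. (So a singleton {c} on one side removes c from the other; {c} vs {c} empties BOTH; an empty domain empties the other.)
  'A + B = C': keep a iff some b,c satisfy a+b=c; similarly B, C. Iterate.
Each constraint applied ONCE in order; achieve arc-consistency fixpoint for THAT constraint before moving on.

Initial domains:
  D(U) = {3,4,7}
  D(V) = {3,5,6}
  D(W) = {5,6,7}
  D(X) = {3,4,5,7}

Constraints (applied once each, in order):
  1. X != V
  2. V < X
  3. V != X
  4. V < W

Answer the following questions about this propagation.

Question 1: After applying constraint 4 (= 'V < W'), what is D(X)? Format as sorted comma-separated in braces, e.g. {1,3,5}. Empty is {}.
Answer: {4,5,7}

Derivation:
Constraint 1 (X != V) on D(X)={3,4,5,7} D(V)={3,5,6}: no change
Constraint 2 (V < X) on D(V)={3,5,6} D(X)={3,4,5,7}: X {3,4,5,7}->{4,5,7}
Constraint 3 (V != X) on D(V)={3,5,6} D(X)={4,5,7}: no change
Constraint 4 (V < W) on D(V)={3,5,6} D(W)={5,6,7}: no change
So after constraint 4: D(X) = {4,5,7}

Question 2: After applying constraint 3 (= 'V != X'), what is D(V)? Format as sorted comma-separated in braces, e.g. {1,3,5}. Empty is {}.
Answer: {3,5,6}

Derivation:
Constraint 1 (X != V) on D(X)={3,4,5,7} D(V)={3,5,6}: no change
Constraint 2 (V < X) on D(V)={3,5,6} D(X)={3,4,5,7}: X {3,4,5,7}->{4,5,7}
Constraint 3 (V != X) on D(V)={3,5,6} D(X)={4,5,7}: no change
So after constraint 3: D(V) = {3,5,6}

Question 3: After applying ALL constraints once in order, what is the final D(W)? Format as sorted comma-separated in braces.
Constraint 1 (X != V) on D(X)={3,4,5,7} D(V)={3,5,6}: no change
Constraint 2 (V < X) on D(V)={3,5,6} D(X)={3,4,5,7}: X {3,4,5,7}->{4,5,7}
Constraint 3 (V != X) on D(V)={3,5,6} D(X)={4,5,7}: no change
Constraint 4 (V < W) on D(V)={3,5,6} D(W)={5,6,7}: no change
So after all 4 constraints: D(W) = {5,6,7}

Answer: {5,6,7}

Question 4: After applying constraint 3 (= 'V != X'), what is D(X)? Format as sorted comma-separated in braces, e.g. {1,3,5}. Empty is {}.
Answer: {4,5,7}

Derivation:
Constraint 1 (X != V) on D(X)={3,4,5,7} D(V)={3,5,6}: no change
Constraint 2 (V < X) on D(V)={3,5,6} D(X)={3,4,5,7}: X {3,4,5,7}->{4,5,7}
Constraint 3 (V != X) on D(V)={3,5,6} D(X)={4,5,7}: no change
So after constraint 3: D(X) = {4,5,7}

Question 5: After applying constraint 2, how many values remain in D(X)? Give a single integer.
Constraint 1 (X != V) on D(X)={3,4,5,7} D(V)={3,5,6}: no change
Constraint 2 (V < X) on D(V)={3,5,6} D(X)={3,4,5,7}: X {3,4,5,7}->{4,5,7}
So after constraint 2: D(X)={4,5,7}, size = 3

Answer: 3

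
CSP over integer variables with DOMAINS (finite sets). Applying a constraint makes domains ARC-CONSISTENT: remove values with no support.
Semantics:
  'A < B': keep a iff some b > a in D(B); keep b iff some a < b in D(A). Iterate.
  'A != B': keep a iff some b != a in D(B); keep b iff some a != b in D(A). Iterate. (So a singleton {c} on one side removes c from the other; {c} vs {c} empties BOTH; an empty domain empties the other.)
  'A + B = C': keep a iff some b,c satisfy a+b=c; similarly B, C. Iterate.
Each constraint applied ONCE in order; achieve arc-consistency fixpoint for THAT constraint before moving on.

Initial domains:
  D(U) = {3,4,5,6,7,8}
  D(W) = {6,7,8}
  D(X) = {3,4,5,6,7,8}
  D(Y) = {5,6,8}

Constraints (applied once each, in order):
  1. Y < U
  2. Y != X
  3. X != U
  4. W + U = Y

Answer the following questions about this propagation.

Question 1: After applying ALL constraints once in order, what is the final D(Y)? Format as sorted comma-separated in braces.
Constraint 1 (Y < U) on D(Y)={5,6,8} D(U)={3,4,5,6,7,8}: Y {5,6,8}->{5,6}; U {3,4,5,6,7,8}->{6,7,8}
Constraint 2 (Y != X) on D(Y)={5,6} D(X)={3,4,5,6,7,8}: no change
Constraint 3 (X != U) on D(X)={3,4,5,6,7,8} D(U)={6,7,8}: no change
Constraint 4 (W + U = Y) on D(W)={6,7,8} D(U)={6,7,8} D(Y)={5,6}: W {6,7,8}->{}; U {6,7,8}->{}; Y {5,6}->{}
So after all 4 constraints: D(Y) = {}

Answer: {}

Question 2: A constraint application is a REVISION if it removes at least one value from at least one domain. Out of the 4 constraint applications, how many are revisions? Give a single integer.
Answer: 2

Derivation:
Constraint 1 (Y < U) on D(Y)={5,6,8} D(U)={3,4,5,6,7,8}: Y {5,6,8}->{5,6}; U {3,4,5,6,7,8}->{6,7,8} => REVISION
Constraint 2 (Y != X) on D(Y)={5,6} D(X)={3,4,5,6,7,8}: no change => not a revision
Constraint 3 (X != U) on D(X)={3,4,5,6,7,8} D(U)={6,7,8}: no change => not a revision
Constraint 4 (W + U = Y) on D(W)={6,7,8} D(U)={6,7,8} D(Y)={5,6}: W {6,7,8}->{}; U {6,7,8}->{}; Y {5,6}->{} => REVISION
Total revisions = 2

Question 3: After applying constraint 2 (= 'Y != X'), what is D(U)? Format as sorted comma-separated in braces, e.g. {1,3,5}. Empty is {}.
Constraint 1 (Y < U) on D(Y)={5,6,8} D(U)={3,4,5,6,7,8}: Y {5,6,8}->{5,6}; U {3,4,5,6,7,8}->{6,7,8}
Constraint 2 (Y != X) on D(Y)={5,6} D(X)={3,4,5,6,7,8}: no change
So after constraint 2: D(U) = {6,7,8}

Answer: {6,7,8}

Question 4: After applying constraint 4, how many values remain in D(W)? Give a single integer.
Constraint 1 (Y < U) on D(Y)={5,6,8} D(U)={3,4,5,6,7,8}: Y {5,6,8}->{5,6}; U {3,4,5,6,7,8}->{6,7,8}
Constraint 2 (Y != X) on D(Y)={5,6} D(X)={3,4,5,6,7,8}: no change
Constraint 3 (X != U) on D(X)={3,4,5,6,7,8} D(U)={6,7,8}: no change
Constraint 4 (W + U = Y) on D(W)={6,7,8} D(U)={6,7,8} D(Y)={5,6}: W {6,7,8}->{}; U {6,7,8}->{}; Y {5,6}->{}
So after constraint 4: D(W)={}, size = 0

Answer: 0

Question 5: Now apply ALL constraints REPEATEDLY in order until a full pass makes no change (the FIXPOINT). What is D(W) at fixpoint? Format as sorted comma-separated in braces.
Answer: {}

Derivation:
pass 0 (initial): D(W)={6,7,8}
pass 1: U {3,4,5,6,7,8}->{}; W {6,7,8}->{}; Y {5,6,8}->{}
pass 2: X {3,4,5,6,7,8}->{}
pass 3: no change
Fixpoint after 3 passes: D(W) = {}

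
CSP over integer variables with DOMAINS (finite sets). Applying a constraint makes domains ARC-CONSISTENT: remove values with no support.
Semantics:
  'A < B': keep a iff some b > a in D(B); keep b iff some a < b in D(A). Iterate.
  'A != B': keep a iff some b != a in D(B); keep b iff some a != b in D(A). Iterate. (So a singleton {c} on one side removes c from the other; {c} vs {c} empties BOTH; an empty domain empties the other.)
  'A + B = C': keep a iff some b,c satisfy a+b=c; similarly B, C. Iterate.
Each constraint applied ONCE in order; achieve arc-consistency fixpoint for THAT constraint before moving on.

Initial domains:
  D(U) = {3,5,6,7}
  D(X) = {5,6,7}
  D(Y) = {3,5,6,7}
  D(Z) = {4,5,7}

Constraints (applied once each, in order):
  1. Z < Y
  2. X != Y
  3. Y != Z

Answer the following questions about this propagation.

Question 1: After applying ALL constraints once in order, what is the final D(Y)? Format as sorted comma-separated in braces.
Constraint 1 (Z < Y) on D(Z)={4,5,7} D(Y)={3,5,6,7}: Z {4,5,7}->{4,5}; Y {3,5,6,7}->{5,6,7}
Constraint 2 (X != Y) on D(X)={5,6,7} D(Y)={5,6,7}: no change
Constraint 3 (Y != Z) on D(Y)={5,6,7} D(Z)={4,5}: no change
So after all 3 constraints: D(Y) = {5,6,7}

Answer: {5,6,7}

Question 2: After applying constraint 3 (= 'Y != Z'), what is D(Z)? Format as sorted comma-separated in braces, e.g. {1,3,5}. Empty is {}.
Answer: {4,5}

Derivation:
Constraint 1 (Z < Y) on D(Z)={4,5,7} D(Y)={3,5,6,7}: Z {4,5,7}->{4,5}; Y {3,5,6,7}->{5,6,7}
Constraint 2 (X != Y) on D(X)={5,6,7} D(Y)={5,6,7}: no change
Constraint 3 (Y != Z) on D(Y)={5,6,7} D(Z)={4,5}: no change
So after constraint 3: D(Z) = {4,5}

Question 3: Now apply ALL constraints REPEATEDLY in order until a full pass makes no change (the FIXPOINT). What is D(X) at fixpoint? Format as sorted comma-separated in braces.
Answer: {5,6,7}

Derivation:
pass 0 (initial): D(X)={5,6,7}
pass 1: Y {3,5,6,7}->{5,6,7}; Z {4,5,7}->{4,5}
pass 2: no change
Fixpoint after 2 passes: D(X) = {5,6,7}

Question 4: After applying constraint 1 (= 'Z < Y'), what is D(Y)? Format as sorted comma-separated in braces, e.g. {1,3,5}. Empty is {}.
Answer: {5,6,7}

Derivation:
Constraint 1 (Z < Y) on D(Z)={4,5,7} D(Y)={3,5,6,7}: Z {4,5,7}->{4,5}; Y {3,5,6,7}->{5,6,7}
So after constraint 1: D(Y) = {5,6,7}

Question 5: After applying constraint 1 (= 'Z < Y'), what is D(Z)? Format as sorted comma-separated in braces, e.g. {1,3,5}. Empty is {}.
Constraint 1 (Z < Y) on D(Z)={4,5,7} D(Y)={3,5,6,7}: Z {4,5,7}->{4,5}; Y {3,5,6,7}->{5,6,7}
So after constraint 1: D(Z) = {4,5}

Answer: {4,5}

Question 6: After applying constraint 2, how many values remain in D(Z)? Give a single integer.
Answer: 2

Derivation:
Constraint 1 (Z < Y) on D(Z)={4,5,7} D(Y)={3,5,6,7}: Z {4,5,7}->{4,5}; Y {3,5,6,7}->{5,6,7}
Constraint 2 (X != Y) on D(X)={5,6,7} D(Y)={5,6,7}: no change
So after constraint 2: D(Z)={4,5}, size = 2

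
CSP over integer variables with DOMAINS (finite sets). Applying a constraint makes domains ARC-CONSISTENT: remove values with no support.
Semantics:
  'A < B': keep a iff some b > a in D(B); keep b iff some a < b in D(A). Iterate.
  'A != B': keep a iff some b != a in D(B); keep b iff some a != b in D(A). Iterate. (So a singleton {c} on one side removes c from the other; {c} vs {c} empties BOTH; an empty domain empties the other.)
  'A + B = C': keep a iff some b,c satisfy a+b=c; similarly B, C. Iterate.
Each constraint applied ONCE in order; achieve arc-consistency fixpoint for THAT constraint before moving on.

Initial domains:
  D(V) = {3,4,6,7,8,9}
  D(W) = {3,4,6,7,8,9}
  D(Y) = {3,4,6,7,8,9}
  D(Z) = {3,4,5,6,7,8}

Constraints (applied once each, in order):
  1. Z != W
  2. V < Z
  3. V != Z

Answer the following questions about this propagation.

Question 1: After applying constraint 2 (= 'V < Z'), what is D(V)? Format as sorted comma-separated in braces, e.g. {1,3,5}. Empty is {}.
Constraint 1 (Z != W) on D(Z)={3,4,5,6,7,8} D(W)={3,4,6,7,8,9}: no change
Constraint 2 (V < Z) on D(V)={3,4,6,7,8,9} D(Z)={3,4,5,6,7,8}: V {3,4,6,7,8,9}->{3,4,6,7}; Z {3,4,5,6,7,8}->{4,5,6,7,8}
So after constraint 2: D(V) = {3,4,6,7}

Answer: {3,4,6,7}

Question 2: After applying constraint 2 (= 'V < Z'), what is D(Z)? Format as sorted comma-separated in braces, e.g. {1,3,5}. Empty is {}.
Constraint 1 (Z != W) on D(Z)={3,4,5,6,7,8} D(W)={3,4,6,7,8,9}: no change
Constraint 2 (V < Z) on D(V)={3,4,6,7,8,9} D(Z)={3,4,5,6,7,8}: V {3,4,6,7,8,9}->{3,4,6,7}; Z {3,4,5,6,7,8}->{4,5,6,7,8}
So after constraint 2: D(Z) = {4,5,6,7,8}

Answer: {4,5,6,7,8}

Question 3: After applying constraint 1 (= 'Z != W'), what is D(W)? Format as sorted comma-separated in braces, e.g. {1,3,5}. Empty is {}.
Constraint 1 (Z != W) on D(Z)={3,4,5,6,7,8} D(W)={3,4,6,7,8,9}: no change
So after constraint 1: D(W) = {3,4,6,7,8,9}

Answer: {3,4,6,7,8,9}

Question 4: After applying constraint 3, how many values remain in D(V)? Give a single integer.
Constraint 1 (Z != W) on D(Z)={3,4,5,6,7,8} D(W)={3,4,6,7,8,9}: no change
Constraint 2 (V < Z) on D(V)={3,4,6,7,8,9} D(Z)={3,4,5,6,7,8}: V {3,4,6,7,8,9}->{3,4,6,7}; Z {3,4,5,6,7,8}->{4,5,6,7,8}
Constraint 3 (V != Z) on D(V)={3,4,6,7} D(Z)={4,5,6,7,8}: no change
So after constraint 3: D(V)={3,4,6,7}, size = 4

Answer: 4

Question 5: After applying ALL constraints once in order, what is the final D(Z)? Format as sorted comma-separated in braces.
Answer: {4,5,6,7,8}

Derivation:
Constraint 1 (Z != W) on D(Z)={3,4,5,6,7,8} D(W)={3,4,6,7,8,9}: no change
Constraint 2 (V < Z) on D(V)={3,4,6,7,8,9} D(Z)={3,4,5,6,7,8}: V {3,4,6,7,8,9}->{3,4,6,7}; Z {3,4,5,6,7,8}->{4,5,6,7,8}
Constraint 3 (V != Z) on D(V)={3,4,6,7} D(Z)={4,5,6,7,8}: no change
So after all 3 constraints: D(Z) = {4,5,6,7,8}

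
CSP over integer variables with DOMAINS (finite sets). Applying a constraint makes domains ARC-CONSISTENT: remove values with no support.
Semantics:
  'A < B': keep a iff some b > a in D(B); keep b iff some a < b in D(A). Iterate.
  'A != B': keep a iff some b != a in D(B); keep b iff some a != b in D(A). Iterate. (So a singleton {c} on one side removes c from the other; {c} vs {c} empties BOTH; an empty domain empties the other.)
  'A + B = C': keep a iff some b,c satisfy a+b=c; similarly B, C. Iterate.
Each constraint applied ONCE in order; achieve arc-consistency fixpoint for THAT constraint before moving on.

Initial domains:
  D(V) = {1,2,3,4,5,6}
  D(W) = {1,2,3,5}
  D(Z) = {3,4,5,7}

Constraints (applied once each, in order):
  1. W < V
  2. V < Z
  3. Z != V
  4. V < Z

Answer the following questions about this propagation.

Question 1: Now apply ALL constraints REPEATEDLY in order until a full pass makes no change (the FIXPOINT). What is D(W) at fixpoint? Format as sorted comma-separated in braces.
Answer: {1,2,3,5}

Derivation:
pass 0 (initial): D(W)={1,2,3,5}
pass 1: V {1,2,3,4,5,6}->{2,3,4,5,6}
pass 2: no change
Fixpoint after 2 passes: D(W) = {1,2,3,5}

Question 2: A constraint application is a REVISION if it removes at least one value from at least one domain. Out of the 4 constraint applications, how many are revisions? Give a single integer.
Answer: 1

Derivation:
Constraint 1 (W < V) on D(W)={1,2,3,5} D(V)={1,2,3,4,5,6}: V {1,2,3,4,5,6}->{2,3,4,5,6} => REVISION
Constraint 2 (V < Z) on D(V)={2,3,4,5,6} D(Z)={3,4,5,7}: no change => not a revision
Constraint 3 (Z != V) on D(Z)={3,4,5,7} D(V)={2,3,4,5,6}: no change => not a revision
Constraint 4 (V < Z) on D(V)={2,3,4,5,6} D(Z)={3,4,5,7}: no change => not a revision
Total revisions = 1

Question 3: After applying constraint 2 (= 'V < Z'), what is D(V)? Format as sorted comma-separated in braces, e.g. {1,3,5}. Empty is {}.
Constraint 1 (W < V) on D(W)={1,2,3,5} D(V)={1,2,3,4,5,6}: V {1,2,3,4,5,6}->{2,3,4,5,6}
Constraint 2 (V < Z) on D(V)={2,3,4,5,6} D(Z)={3,4,5,7}: no change
So after constraint 2: D(V) = {2,3,4,5,6}

Answer: {2,3,4,5,6}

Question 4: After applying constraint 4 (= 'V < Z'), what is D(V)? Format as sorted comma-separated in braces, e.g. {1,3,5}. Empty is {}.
Answer: {2,3,4,5,6}

Derivation:
Constraint 1 (W < V) on D(W)={1,2,3,5} D(V)={1,2,3,4,5,6}: V {1,2,3,4,5,6}->{2,3,4,5,6}
Constraint 2 (V < Z) on D(V)={2,3,4,5,6} D(Z)={3,4,5,7}: no change
Constraint 3 (Z != V) on D(Z)={3,4,5,7} D(V)={2,3,4,5,6}: no change
Constraint 4 (V < Z) on D(V)={2,3,4,5,6} D(Z)={3,4,5,7}: no change
So after constraint 4: D(V) = {2,3,4,5,6}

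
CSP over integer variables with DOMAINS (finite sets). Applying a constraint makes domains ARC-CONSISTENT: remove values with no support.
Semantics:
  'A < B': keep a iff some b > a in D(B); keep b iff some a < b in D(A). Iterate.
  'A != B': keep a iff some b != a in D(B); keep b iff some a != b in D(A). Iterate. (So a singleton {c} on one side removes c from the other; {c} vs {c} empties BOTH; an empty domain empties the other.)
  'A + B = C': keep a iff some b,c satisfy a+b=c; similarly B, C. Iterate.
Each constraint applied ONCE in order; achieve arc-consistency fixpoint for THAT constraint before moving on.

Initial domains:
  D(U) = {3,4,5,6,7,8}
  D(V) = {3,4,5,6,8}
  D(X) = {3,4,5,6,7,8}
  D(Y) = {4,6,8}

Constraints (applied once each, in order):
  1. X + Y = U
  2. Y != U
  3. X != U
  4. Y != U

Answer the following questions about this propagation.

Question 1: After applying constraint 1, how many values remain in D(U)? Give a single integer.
Constraint 1 (X + Y = U) on D(X)={3,4,5,6,7,8} D(Y)={4,6,8} D(U)={3,4,5,6,7,8}: X {3,4,5,6,7,8}->{3,4}; Y {4,6,8}->{4}; U {3,4,5,6,7,8}->{7,8}
So after constraint 1: D(U)={7,8}, size = 2

Answer: 2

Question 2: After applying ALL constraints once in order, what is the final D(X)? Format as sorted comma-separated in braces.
Constraint 1 (X + Y = U) on D(X)={3,4,5,6,7,8} D(Y)={4,6,8} D(U)={3,4,5,6,7,8}: X {3,4,5,6,7,8}->{3,4}; Y {4,6,8}->{4}; U {3,4,5,6,7,8}->{7,8}
Constraint 2 (Y != U) on D(Y)={4} D(U)={7,8}: no change
Constraint 3 (X != U) on D(X)={3,4} D(U)={7,8}: no change
Constraint 4 (Y != U) on D(Y)={4} D(U)={7,8}: no change
So after all 4 constraints: D(X) = {3,4}

Answer: {3,4}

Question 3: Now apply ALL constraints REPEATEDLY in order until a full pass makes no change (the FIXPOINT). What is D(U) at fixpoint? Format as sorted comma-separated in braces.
pass 0 (initial): D(U)={3,4,5,6,7,8}
pass 1: U {3,4,5,6,7,8}->{7,8}; X {3,4,5,6,7,8}->{3,4}; Y {4,6,8}->{4}
pass 2: no change
Fixpoint after 2 passes: D(U) = {7,8}

Answer: {7,8}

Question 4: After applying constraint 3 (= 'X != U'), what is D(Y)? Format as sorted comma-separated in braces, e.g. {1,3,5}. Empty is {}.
Constraint 1 (X + Y = U) on D(X)={3,4,5,6,7,8} D(Y)={4,6,8} D(U)={3,4,5,6,7,8}: X {3,4,5,6,7,8}->{3,4}; Y {4,6,8}->{4}; U {3,4,5,6,7,8}->{7,8}
Constraint 2 (Y != U) on D(Y)={4} D(U)={7,8}: no change
Constraint 3 (X != U) on D(X)={3,4} D(U)={7,8}: no change
So after constraint 3: D(Y) = {4}

Answer: {4}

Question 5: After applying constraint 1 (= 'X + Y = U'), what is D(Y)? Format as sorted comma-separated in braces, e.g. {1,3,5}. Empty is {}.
Constraint 1 (X + Y = U) on D(X)={3,4,5,6,7,8} D(Y)={4,6,8} D(U)={3,4,5,6,7,8}: X {3,4,5,6,7,8}->{3,4}; Y {4,6,8}->{4}; U {3,4,5,6,7,8}->{7,8}
So after constraint 1: D(Y) = {4}

Answer: {4}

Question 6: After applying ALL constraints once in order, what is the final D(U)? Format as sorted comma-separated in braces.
Constraint 1 (X + Y = U) on D(X)={3,4,5,6,7,8} D(Y)={4,6,8} D(U)={3,4,5,6,7,8}: X {3,4,5,6,7,8}->{3,4}; Y {4,6,8}->{4}; U {3,4,5,6,7,8}->{7,8}
Constraint 2 (Y != U) on D(Y)={4} D(U)={7,8}: no change
Constraint 3 (X != U) on D(X)={3,4} D(U)={7,8}: no change
Constraint 4 (Y != U) on D(Y)={4} D(U)={7,8}: no change
So after all 4 constraints: D(U) = {7,8}

Answer: {7,8}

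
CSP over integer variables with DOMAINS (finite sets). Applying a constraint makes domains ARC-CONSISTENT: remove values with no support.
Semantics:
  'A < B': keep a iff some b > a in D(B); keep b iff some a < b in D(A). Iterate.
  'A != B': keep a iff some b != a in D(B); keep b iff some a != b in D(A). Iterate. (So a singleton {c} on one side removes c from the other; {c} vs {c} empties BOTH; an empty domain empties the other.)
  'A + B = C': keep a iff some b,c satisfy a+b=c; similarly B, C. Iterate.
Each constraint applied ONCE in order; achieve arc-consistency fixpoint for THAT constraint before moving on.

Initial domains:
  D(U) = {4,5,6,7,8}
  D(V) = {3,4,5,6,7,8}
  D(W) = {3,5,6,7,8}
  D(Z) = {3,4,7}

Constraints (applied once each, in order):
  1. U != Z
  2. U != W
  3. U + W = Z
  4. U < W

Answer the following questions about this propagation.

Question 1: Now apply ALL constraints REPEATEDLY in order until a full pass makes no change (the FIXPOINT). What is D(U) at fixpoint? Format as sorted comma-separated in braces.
pass 0 (initial): D(U)={4,5,6,7,8}
pass 1: U {4,5,6,7,8}->{}; W {3,5,6,7,8}->{}; Z {3,4,7}->{7}
pass 2: Z {7}->{}
pass 3: no change
Fixpoint after 3 passes: D(U) = {}

Answer: {}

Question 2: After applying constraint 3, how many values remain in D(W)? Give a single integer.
Answer: 1

Derivation:
Constraint 1 (U != Z) on D(U)={4,5,6,7,8} D(Z)={3,4,7}: no change
Constraint 2 (U != W) on D(U)={4,5,6,7,8} D(W)={3,5,6,7,8}: no change
Constraint 3 (U + W = Z) on D(U)={4,5,6,7,8} D(W)={3,5,6,7,8} D(Z)={3,4,7}: U {4,5,6,7,8}->{4}; W {3,5,6,7,8}->{3}; Z {3,4,7}->{7}
So after constraint 3: D(W)={3}, size = 1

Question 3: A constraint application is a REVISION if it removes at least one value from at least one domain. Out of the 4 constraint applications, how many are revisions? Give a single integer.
Constraint 1 (U != Z) on D(U)={4,5,6,7,8} D(Z)={3,4,7}: no change => not a revision
Constraint 2 (U != W) on D(U)={4,5,6,7,8} D(W)={3,5,6,7,8}: no change => not a revision
Constraint 3 (U + W = Z) on D(U)={4,5,6,7,8} D(W)={3,5,6,7,8} D(Z)={3,4,7}: U {4,5,6,7,8}->{4}; W {3,5,6,7,8}->{3}; Z {3,4,7}->{7} => REVISION
Constraint 4 (U < W) on D(U)={4} D(W)={3}: U {4}->{}; W {3}->{} => REVISION
Total revisions = 2

Answer: 2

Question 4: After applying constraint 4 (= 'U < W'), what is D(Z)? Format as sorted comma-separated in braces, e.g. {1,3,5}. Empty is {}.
Answer: {7}

Derivation:
Constraint 1 (U != Z) on D(U)={4,5,6,7,8} D(Z)={3,4,7}: no change
Constraint 2 (U != W) on D(U)={4,5,6,7,8} D(W)={3,5,6,7,8}: no change
Constraint 3 (U + W = Z) on D(U)={4,5,6,7,8} D(W)={3,5,6,7,8} D(Z)={3,4,7}: U {4,5,6,7,8}->{4}; W {3,5,6,7,8}->{3}; Z {3,4,7}->{7}
Constraint 4 (U < W) on D(U)={4} D(W)={3}: U {4}->{}; W {3}->{}
So after constraint 4: D(Z) = {7}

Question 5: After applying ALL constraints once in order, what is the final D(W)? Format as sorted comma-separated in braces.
Answer: {}

Derivation:
Constraint 1 (U != Z) on D(U)={4,5,6,7,8} D(Z)={3,4,7}: no change
Constraint 2 (U != W) on D(U)={4,5,6,7,8} D(W)={3,5,6,7,8}: no change
Constraint 3 (U + W = Z) on D(U)={4,5,6,7,8} D(W)={3,5,6,7,8} D(Z)={3,4,7}: U {4,5,6,7,8}->{4}; W {3,5,6,7,8}->{3}; Z {3,4,7}->{7}
Constraint 4 (U < W) on D(U)={4} D(W)={3}: U {4}->{}; W {3}->{}
So after all 4 constraints: D(W) = {}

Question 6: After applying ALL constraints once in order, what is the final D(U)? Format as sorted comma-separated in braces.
Answer: {}

Derivation:
Constraint 1 (U != Z) on D(U)={4,5,6,7,8} D(Z)={3,4,7}: no change
Constraint 2 (U != W) on D(U)={4,5,6,7,8} D(W)={3,5,6,7,8}: no change
Constraint 3 (U + W = Z) on D(U)={4,5,6,7,8} D(W)={3,5,6,7,8} D(Z)={3,4,7}: U {4,5,6,7,8}->{4}; W {3,5,6,7,8}->{3}; Z {3,4,7}->{7}
Constraint 4 (U < W) on D(U)={4} D(W)={3}: U {4}->{}; W {3}->{}
So after all 4 constraints: D(U) = {}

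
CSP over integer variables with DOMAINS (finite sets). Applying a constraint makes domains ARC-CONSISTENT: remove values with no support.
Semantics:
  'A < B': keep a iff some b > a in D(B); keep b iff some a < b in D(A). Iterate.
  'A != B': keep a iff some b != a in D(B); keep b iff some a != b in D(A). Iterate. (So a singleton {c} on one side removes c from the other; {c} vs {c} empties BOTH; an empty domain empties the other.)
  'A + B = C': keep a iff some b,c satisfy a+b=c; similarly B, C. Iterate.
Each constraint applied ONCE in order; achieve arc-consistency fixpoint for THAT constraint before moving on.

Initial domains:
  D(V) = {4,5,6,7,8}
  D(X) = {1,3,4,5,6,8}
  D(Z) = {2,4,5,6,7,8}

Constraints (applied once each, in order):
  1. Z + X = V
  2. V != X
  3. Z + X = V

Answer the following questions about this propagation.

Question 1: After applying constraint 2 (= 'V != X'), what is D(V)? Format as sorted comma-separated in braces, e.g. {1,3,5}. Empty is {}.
Answer: {5,6,7,8}

Derivation:
Constraint 1 (Z + X = V) on D(Z)={2,4,5,6,7,8} D(X)={1,3,4,5,6,8} D(V)={4,5,6,7,8}: Z {2,4,5,6,7,8}->{2,4,5,6,7}; X {1,3,4,5,6,8}->{1,3,4,5,6}; V {4,5,6,7,8}->{5,6,7,8}
Constraint 2 (V != X) on D(V)={5,6,7,8} D(X)={1,3,4,5,6}: no change
So after constraint 2: D(V) = {5,6,7,8}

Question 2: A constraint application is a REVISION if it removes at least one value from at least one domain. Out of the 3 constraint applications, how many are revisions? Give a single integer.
Constraint 1 (Z + X = V) on D(Z)={2,4,5,6,7,8} D(X)={1,3,4,5,6,8} D(V)={4,5,6,7,8}: Z {2,4,5,6,7,8}->{2,4,5,6,7}; X {1,3,4,5,6,8}->{1,3,4,5,6}; V {4,5,6,7,8}->{5,6,7,8} => REVISION
Constraint 2 (V != X) on D(V)={5,6,7,8} D(X)={1,3,4,5,6}: no change => not a revision
Constraint 3 (Z + X = V) on D(Z)={2,4,5,6,7} D(X)={1,3,4,5,6} D(V)={5,6,7,8}: no change => not a revision
Total revisions = 1

Answer: 1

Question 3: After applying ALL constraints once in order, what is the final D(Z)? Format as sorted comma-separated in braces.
Answer: {2,4,5,6,7}

Derivation:
Constraint 1 (Z + X = V) on D(Z)={2,4,5,6,7,8} D(X)={1,3,4,5,6,8} D(V)={4,5,6,7,8}: Z {2,4,5,6,7,8}->{2,4,5,6,7}; X {1,3,4,5,6,8}->{1,3,4,5,6}; V {4,5,6,7,8}->{5,6,7,8}
Constraint 2 (V != X) on D(V)={5,6,7,8} D(X)={1,3,4,5,6}: no change
Constraint 3 (Z + X = V) on D(Z)={2,4,5,6,7} D(X)={1,3,4,5,6} D(V)={5,6,7,8}: no change
So after all 3 constraints: D(Z) = {2,4,5,6,7}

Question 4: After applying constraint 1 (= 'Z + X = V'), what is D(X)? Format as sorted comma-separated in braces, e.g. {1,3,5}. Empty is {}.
Constraint 1 (Z + X = V) on D(Z)={2,4,5,6,7,8} D(X)={1,3,4,5,6,8} D(V)={4,5,6,7,8}: Z {2,4,5,6,7,8}->{2,4,5,6,7}; X {1,3,4,5,6,8}->{1,3,4,5,6}; V {4,5,6,7,8}->{5,6,7,8}
So after constraint 1: D(X) = {1,3,4,5,6}

Answer: {1,3,4,5,6}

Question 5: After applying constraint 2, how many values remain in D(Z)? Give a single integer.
Constraint 1 (Z + X = V) on D(Z)={2,4,5,6,7,8} D(X)={1,3,4,5,6,8} D(V)={4,5,6,7,8}: Z {2,4,5,6,7,8}->{2,4,5,6,7}; X {1,3,4,5,6,8}->{1,3,4,5,6}; V {4,5,6,7,8}->{5,6,7,8}
Constraint 2 (V != X) on D(V)={5,6,7,8} D(X)={1,3,4,5,6}: no change
So after constraint 2: D(Z)={2,4,5,6,7}, size = 5

Answer: 5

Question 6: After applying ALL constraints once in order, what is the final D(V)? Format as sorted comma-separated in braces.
Answer: {5,6,7,8}

Derivation:
Constraint 1 (Z + X = V) on D(Z)={2,4,5,6,7,8} D(X)={1,3,4,5,6,8} D(V)={4,5,6,7,8}: Z {2,4,5,6,7,8}->{2,4,5,6,7}; X {1,3,4,5,6,8}->{1,3,4,5,6}; V {4,5,6,7,8}->{5,6,7,8}
Constraint 2 (V != X) on D(V)={5,6,7,8} D(X)={1,3,4,5,6}: no change
Constraint 3 (Z + X = V) on D(Z)={2,4,5,6,7} D(X)={1,3,4,5,6} D(V)={5,6,7,8}: no change
So after all 3 constraints: D(V) = {5,6,7,8}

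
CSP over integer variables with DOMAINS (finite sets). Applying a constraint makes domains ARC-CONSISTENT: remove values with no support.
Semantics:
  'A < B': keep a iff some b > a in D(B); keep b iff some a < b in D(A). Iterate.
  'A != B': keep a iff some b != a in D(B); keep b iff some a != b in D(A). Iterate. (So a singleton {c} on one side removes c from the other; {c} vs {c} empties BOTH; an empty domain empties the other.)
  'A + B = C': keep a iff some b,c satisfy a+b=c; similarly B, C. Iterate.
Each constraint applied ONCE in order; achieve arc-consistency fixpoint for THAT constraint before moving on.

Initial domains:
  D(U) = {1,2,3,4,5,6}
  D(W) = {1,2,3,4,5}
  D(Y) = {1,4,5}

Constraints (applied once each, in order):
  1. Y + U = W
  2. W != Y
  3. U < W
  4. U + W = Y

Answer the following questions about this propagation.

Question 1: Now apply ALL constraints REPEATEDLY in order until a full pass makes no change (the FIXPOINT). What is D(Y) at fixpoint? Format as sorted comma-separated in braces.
Answer: {}

Derivation:
pass 0 (initial): D(Y)={1,4,5}
pass 1: U {1,2,3,4,5,6}->{1,2}; W {1,2,3,4,5}->{2,3}; Y {1,4,5}->{4}
pass 2: U {1,2}->{}; W {2,3}->{}; Y {4}->{}
pass 3: no change
Fixpoint after 3 passes: D(Y) = {}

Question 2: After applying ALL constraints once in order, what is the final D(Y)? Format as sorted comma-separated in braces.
Answer: {4}

Derivation:
Constraint 1 (Y + U = W) on D(Y)={1,4,5} D(U)={1,2,3,4,5,6} D(W)={1,2,3,4,5}: Y {1,4,5}->{1,4}; U {1,2,3,4,5,6}->{1,2,3,4}; W {1,2,3,4,5}->{2,3,4,5}
Constraint 2 (W != Y) on D(W)={2,3,4,5} D(Y)={1,4}: no change
Constraint 3 (U < W) on D(U)={1,2,3,4} D(W)={2,3,4,5}: no change
Constraint 4 (U + W = Y) on D(U)={1,2,3,4} D(W)={2,3,4,5} D(Y)={1,4}: U {1,2,3,4}->{1,2}; W {2,3,4,5}->{2,3}; Y {1,4}->{4}
So after all 4 constraints: D(Y) = {4}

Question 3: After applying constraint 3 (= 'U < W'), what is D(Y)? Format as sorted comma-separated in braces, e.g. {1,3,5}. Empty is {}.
Constraint 1 (Y + U = W) on D(Y)={1,4,5} D(U)={1,2,3,4,5,6} D(W)={1,2,3,4,5}: Y {1,4,5}->{1,4}; U {1,2,3,4,5,6}->{1,2,3,4}; W {1,2,3,4,5}->{2,3,4,5}
Constraint 2 (W != Y) on D(W)={2,3,4,5} D(Y)={1,4}: no change
Constraint 3 (U < W) on D(U)={1,2,3,4} D(W)={2,3,4,5}: no change
So after constraint 3: D(Y) = {1,4}

Answer: {1,4}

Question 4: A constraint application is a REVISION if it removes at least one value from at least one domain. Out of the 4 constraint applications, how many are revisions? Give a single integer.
Constraint 1 (Y + U = W) on D(Y)={1,4,5} D(U)={1,2,3,4,5,6} D(W)={1,2,3,4,5}: Y {1,4,5}->{1,4}; U {1,2,3,4,5,6}->{1,2,3,4}; W {1,2,3,4,5}->{2,3,4,5} => REVISION
Constraint 2 (W != Y) on D(W)={2,3,4,5} D(Y)={1,4}: no change => not a revision
Constraint 3 (U < W) on D(U)={1,2,3,4} D(W)={2,3,4,5}: no change => not a revision
Constraint 4 (U + W = Y) on D(U)={1,2,3,4} D(W)={2,3,4,5} D(Y)={1,4}: U {1,2,3,4}->{1,2}; W {2,3,4,5}->{2,3}; Y {1,4}->{4} => REVISION
Total revisions = 2

Answer: 2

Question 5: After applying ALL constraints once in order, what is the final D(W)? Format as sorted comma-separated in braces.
Constraint 1 (Y + U = W) on D(Y)={1,4,5} D(U)={1,2,3,4,5,6} D(W)={1,2,3,4,5}: Y {1,4,5}->{1,4}; U {1,2,3,4,5,6}->{1,2,3,4}; W {1,2,3,4,5}->{2,3,4,5}
Constraint 2 (W != Y) on D(W)={2,3,4,5} D(Y)={1,4}: no change
Constraint 3 (U < W) on D(U)={1,2,3,4} D(W)={2,3,4,5}: no change
Constraint 4 (U + W = Y) on D(U)={1,2,3,4} D(W)={2,3,4,5} D(Y)={1,4}: U {1,2,3,4}->{1,2}; W {2,3,4,5}->{2,3}; Y {1,4}->{4}
So after all 4 constraints: D(W) = {2,3}

Answer: {2,3}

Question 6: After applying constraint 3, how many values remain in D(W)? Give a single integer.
Constraint 1 (Y + U = W) on D(Y)={1,4,5} D(U)={1,2,3,4,5,6} D(W)={1,2,3,4,5}: Y {1,4,5}->{1,4}; U {1,2,3,4,5,6}->{1,2,3,4}; W {1,2,3,4,5}->{2,3,4,5}
Constraint 2 (W != Y) on D(W)={2,3,4,5} D(Y)={1,4}: no change
Constraint 3 (U < W) on D(U)={1,2,3,4} D(W)={2,3,4,5}: no change
So after constraint 3: D(W)={2,3,4,5}, size = 4

Answer: 4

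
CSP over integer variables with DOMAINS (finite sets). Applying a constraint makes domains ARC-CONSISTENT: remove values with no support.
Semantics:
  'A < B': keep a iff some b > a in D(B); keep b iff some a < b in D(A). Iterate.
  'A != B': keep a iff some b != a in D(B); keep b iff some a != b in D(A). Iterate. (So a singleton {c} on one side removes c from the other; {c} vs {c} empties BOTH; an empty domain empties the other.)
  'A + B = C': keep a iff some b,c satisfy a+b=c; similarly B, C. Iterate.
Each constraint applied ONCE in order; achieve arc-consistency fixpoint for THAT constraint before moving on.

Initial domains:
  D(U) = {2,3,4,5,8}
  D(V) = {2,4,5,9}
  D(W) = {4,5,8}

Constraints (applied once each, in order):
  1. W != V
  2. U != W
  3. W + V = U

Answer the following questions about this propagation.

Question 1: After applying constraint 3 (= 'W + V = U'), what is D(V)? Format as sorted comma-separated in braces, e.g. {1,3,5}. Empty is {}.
Answer: {4}

Derivation:
Constraint 1 (W != V) on D(W)={4,5,8} D(V)={2,4,5,9}: no change
Constraint 2 (U != W) on D(U)={2,3,4,5,8} D(W)={4,5,8}: no change
Constraint 3 (W + V = U) on D(W)={4,5,8} D(V)={2,4,5,9} D(U)={2,3,4,5,8}: W {4,5,8}->{4}; V {2,4,5,9}->{4}; U {2,3,4,5,8}->{8}
So after constraint 3: D(V) = {4}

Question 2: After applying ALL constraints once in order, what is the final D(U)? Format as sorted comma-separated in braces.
Answer: {8}

Derivation:
Constraint 1 (W != V) on D(W)={4,5,8} D(V)={2,4,5,9}: no change
Constraint 2 (U != W) on D(U)={2,3,4,5,8} D(W)={4,5,8}: no change
Constraint 3 (W + V = U) on D(W)={4,5,8} D(V)={2,4,5,9} D(U)={2,3,4,5,8}: W {4,5,8}->{4}; V {2,4,5,9}->{4}; U {2,3,4,5,8}->{8}
So after all 3 constraints: D(U) = {8}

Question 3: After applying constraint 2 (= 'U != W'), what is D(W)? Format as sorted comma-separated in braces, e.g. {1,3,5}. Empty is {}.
Constraint 1 (W != V) on D(W)={4,5,8} D(V)={2,4,5,9}: no change
Constraint 2 (U != W) on D(U)={2,3,4,5,8} D(W)={4,5,8}: no change
So after constraint 2: D(W) = {4,5,8}

Answer: {4,5,8}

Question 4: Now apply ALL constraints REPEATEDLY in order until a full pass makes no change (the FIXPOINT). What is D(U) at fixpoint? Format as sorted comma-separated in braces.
pass 0 (initial): D(U)={2,3,4,5,8}
pass 1: U {2,3,4,5,8}->{8}; V {2,4,5,9}->{4}; W {4,5,8}->{4}
pass 2: U {8}->{}; V {4}->{}; W {4}->{}
pass 3: no change
Fixpoint after 3 passes: D(U) = {}

Answer: {}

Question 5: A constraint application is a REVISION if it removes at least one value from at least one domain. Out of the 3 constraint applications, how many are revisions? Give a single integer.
Answer: 1

Derivation:
Constraint 1 (W != V) on D(W)={4,5,8} D(V)={2,4,5,9}: no change => not a revision
Constraint 2 (U != W) on D(U)={2,3,4,5,8} D(W)={4,5,8}: no change => not a revision
Constraint 3 (W + V = U) on D(W)={4,5,8} D(V)={2,4,5,9} D(U)={2,3,4,5,8}: W {4,5,8}->{4}; V {2,4,5,9}->{4}; U {2,3,4,5,8}->{8} => REVISION
Total revisions = 1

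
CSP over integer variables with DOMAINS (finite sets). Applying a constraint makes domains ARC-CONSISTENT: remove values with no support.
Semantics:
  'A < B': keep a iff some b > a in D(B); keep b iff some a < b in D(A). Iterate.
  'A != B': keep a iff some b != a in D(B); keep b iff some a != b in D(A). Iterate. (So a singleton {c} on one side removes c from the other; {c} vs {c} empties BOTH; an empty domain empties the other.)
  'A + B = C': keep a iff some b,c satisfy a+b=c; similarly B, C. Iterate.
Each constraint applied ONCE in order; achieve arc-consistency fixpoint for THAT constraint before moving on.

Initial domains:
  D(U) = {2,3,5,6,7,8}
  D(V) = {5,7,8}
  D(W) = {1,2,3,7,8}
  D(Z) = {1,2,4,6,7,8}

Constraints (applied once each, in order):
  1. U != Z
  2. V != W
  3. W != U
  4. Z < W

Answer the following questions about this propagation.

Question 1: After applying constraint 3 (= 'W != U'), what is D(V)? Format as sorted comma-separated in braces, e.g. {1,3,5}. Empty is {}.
Constraint 1 (U != Z) on D(U)={2,3,5,6,7,8} D(Z)={1,2,4,6,7,8}: no change
Constraint 2 (V != W) on D(V)={5,7,8} D(W)={1,2,3,7,8}: no change
Constraint 3 (W != U) on D(W)={1,2,3,7,8} D(U)={2,3,5,6,7,8}: no change
So after constraint 3: D(V) = {5,7,8}

Answer: {5,7,8}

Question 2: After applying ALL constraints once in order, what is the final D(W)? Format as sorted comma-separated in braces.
Constraint 1 (U != Z) on D(U)={2,3,5,6,7,8} D(Z)={1,2,4,6,7,8}: no change
Constraint 2 (V != W) on D(V)={5,7,8} D(W)={1,2,3,7,8}: no change
Constraint 3 (W != U) on D(W)={1,2,3,7,8} D(U)={2,3,5,6,7,8}: no change
Constraint 4 (Z < W) on D(Z)={1,2,4,6,7,8} D(W)={1,2,3,7,8}: Z {1,2,4,6,7,8}->{1,2,4,6,7}; W {1,2,3,7,8}->{2,3,7,8}
So after all 4 constraints: D(W) = {2,3,7,8}

Answer: {2,3,7,8}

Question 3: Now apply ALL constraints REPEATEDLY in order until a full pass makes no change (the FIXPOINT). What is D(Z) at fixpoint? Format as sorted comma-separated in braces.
pass 0 (initial): D(Z)={1,2,4,6,7,8}
pass 1: W {1,2,3,7,8}->{2,3,7,8}; Z {1,2,4,6,7,8}->{1,2,4,6,7}
pass 2: no change
Fixpoint after 2 passes: D(Z) = {1,2,4,6,7}

Answer: {1,2,4,6,7}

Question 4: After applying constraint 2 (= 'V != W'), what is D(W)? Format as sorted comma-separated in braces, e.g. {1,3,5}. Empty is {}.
Answer: {1,2,3,7,8}

Derivation:
Constraint 1 (U != Z) on D(U)={2,3,5,6,7,8} D(Z)={1,2,4,6,7,8}: no change
Constraint 2 (V != W) on D(V)={5,7,8} D(W)={1,2,3,7,8}: no change
So after constraint 2: D(W) = {1,2,3,7,8}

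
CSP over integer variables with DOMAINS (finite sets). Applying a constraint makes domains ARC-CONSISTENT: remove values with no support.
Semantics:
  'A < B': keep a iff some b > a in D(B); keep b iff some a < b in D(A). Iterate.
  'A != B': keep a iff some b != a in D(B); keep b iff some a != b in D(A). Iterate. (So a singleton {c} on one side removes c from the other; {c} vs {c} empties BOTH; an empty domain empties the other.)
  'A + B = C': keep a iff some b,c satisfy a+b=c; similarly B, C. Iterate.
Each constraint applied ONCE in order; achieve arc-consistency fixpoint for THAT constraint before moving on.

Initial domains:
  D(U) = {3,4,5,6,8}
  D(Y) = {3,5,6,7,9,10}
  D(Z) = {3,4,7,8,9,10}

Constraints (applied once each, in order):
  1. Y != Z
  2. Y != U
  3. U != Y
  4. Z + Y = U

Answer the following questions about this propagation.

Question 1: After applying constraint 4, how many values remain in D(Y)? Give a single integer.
Answer: 2

Derivation:
Constraint 1 (Y != Z) on D(Y)={3,5,6,7,9,10} D(Z)={3,4,7,8,9,10}: no change
Constraint 2 (Y != U) on D(Y)={3,5,6,7,9,10} D(U)={3,4,5,6,8}: no change
Constraint 3 (U != Y) on D(U)={3,4,5,6,8} D(Y)={3,5,6,7,9,10}: no change
Constraint 4 (Z + Y = U) on D(Z)={3,4,7,8,9,10} D(Y)={3,5,6,7,9,10} D(U)={3,4,5,6,8}: Z {3,4,7,8,9,10}->{3}; Y {3,5,6,7,9,10}->{3,5}; U {3,4,5,6,8}->{6,8}
So after constraint 4: D(Y)={3,5}, size = 2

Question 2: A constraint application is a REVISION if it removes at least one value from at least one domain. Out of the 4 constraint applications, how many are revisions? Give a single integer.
Answer: 1

Derivation:
Constraint 1 (Y != Z) on D(Y)={3,5,6,7,9,10} D(Z)={3,4,7,8,9,10}: no change => not a revision
Constraint 2 (Y != U) on D(Y)={3,5,6,7,9,10} D(U)={3,4,5,6,8}: no change => not a revision
Constraint 3 (U != Y) on D(U)={3,4,5,6,8} D(Y)={3,5,6,7,9,10}: no change => not a revision
Constraint 4 (Z + Y = U) on D(Z)={3,4,7,8,9,10} D(Y)={3,5,6,7,9,10} D(U)={3,4,5,6,8}: Z {3,4,7,8,9,10}->{3}; Y {3,5,6,7,9,10}->{3,5}; U {3,4,5,6,8}->{6,8} => REVISION
Total revisions = 1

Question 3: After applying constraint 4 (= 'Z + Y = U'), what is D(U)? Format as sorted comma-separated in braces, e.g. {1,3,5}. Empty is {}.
Answer: {6,8}

Derivation:
Constraint 1 (Y != Z) on D(Y)={3,5,6,7,9,10} D(Z)={3,4,7,8,9,10}: no change
Constraint 2 (Y != U) on D(Y)={3,5,6,7,9,10} D(U)={3,4,5,6,8}: no change
Constraint 3 (U != Y) on D(U)={3,4,5,6,8} D(Y)={3,5,6,7,9,10}: no change
Constraint 4 (Z + Y = U) on D(Z)={3,4,7,8,9,10} D(Y)={3,5,6,7,9,10} D(U)={3,4,5,6,8}: Z {3,4,7,8,9,10}->{3}; Y {3,5,6,7,9,10}->{3,5}; U {3,4,5,6,8}->{6,8}
So after constraint 4: D(U) = {6,8}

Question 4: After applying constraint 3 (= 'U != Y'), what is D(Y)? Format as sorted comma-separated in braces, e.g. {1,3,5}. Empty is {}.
Answer: {3,5,6,7,9,10}

Derivation:
Constraint 1 (Y != Z) on D(Y)={3,5,6,7,9,10} D(Z)={3,4,7,8,9,10}: no change
Constraint 2 (Y != U) on D(Y)={3,5,6,7,9,10} D(U)={3,4,5,6,8}: no change
Constraint 3 (U != Y) on D(U)={3,4,5,6,8} D(Y)={3,5,6,7,9,10}: no change
So after constraint 3: D(Y) = {3,5,6,7,9,10}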